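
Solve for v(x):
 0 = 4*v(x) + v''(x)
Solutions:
 v(x) = C1*sin(2*x) + C2*cos(2*x)


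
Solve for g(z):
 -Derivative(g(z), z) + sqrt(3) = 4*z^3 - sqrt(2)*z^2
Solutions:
 g(z) = C1 - z^4 + sqrt(2)*z^3/3 + sqrt(3)*z


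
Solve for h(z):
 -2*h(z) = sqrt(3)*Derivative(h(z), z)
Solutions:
 h(z) = C1*exp(-2*sqrt(3)*z/3)


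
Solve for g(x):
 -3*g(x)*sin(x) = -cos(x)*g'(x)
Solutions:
 g(x) = C1/cos(x)^3


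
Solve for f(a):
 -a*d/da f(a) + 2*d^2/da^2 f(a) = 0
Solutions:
 f(a) = C1 + C2*erfi(a/2)


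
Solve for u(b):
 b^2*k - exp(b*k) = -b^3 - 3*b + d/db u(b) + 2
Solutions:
 u(b) = C1 + b^4/4 + b^3*k/3 + 3*b^2/2 - 2*b - exp(b*k)/k


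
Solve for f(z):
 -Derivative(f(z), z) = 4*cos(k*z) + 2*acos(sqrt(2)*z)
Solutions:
 f(z) = C1 - 2*z*acos(sqrt(2)*z) + sqrt(2)*sqrt(1 - 2*z^2) - 4*Piecewise((sin(k*z)/k, Ne(k, 0)), (z, True))


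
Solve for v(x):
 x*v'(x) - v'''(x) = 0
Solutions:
 v(x) = C1 + Integral(C2*airyai(x) + C3*airybi(x), x)


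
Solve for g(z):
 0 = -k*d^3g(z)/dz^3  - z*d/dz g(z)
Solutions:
 g(z) = C1 + Integral(C2*airyai(z*(-1/k)^(1/3)) + C3*airybi(z*(-1/k)^(1/3)), z)


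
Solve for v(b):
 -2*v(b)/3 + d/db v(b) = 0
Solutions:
 v(b) = C1*exp(2*b/3)


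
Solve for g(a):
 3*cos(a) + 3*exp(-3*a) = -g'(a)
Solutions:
 g(a) = C1 - 3*sin(a) + exp(-3*a)


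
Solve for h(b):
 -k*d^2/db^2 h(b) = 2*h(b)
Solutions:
 h(b) = C1*exp(-sqrt(2)*b*sqrt(-1/k)) + C2*exp(sqrt(2)*b*sqrt(-1/k))


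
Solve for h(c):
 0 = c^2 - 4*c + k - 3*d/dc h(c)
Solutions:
 h(c) = C1 + c^3/9 - 2*c^2/3 + c*k/3


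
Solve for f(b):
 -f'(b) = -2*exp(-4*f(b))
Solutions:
 f(b) = log(-I*(C1 + 8*b)^(1/4))
 f(b) = log(I*(C1 + 8*b)^(1/4))
 f(b) = log(-(C1 + 8*b)^(1/4))
 f(b) = log(C1 + 8*b)/4


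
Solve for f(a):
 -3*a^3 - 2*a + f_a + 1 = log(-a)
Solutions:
 f(a) = C1 + 3*a^4/4 + a^2 + a*log(-a) - 2*a


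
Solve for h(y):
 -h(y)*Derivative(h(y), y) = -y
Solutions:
 h(y) = -sqrt(C1 + y^2)
 h(y) = sqrt(C1 + y^2)


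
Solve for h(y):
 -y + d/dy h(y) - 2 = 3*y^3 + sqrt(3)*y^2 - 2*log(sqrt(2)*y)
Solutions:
 h(y) = C1 + 3*y^4/4 + sqrt(3)*y^3/3 + y^2/2 - 2*y*log(y) - y*log(2) + 4*y


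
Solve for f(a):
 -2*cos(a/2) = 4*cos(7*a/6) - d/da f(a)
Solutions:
 f(a) = C1 + 4*sin(a/2) + 24*sin(7*a/6)/7


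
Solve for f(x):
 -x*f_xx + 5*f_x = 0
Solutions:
 f(x) = C1 + C2*x^6


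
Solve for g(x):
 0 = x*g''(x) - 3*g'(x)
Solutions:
 g(x) = C1 + C2*x^4


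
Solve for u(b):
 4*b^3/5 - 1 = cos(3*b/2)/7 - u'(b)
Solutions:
 u(b) = C1 - b^4/5 + b + 2*sin(3*b/2)/21


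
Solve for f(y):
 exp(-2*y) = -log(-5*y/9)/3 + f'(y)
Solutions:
 f(y) = C1 + y*log(-y)/3 + y*(-2*log(3) - 1 + log(5))/3 - exp(-2*y)/2


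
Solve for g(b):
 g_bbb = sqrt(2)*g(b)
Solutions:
 g(b) = C3*exp(2^(1/6)*b) + (C1*sin(2^(1/6)*sqrt(3)*b/2) + C2*cos(2^(1/6)*sqrt(3)*b/2))*exp(-2^(1/6)*b/2)


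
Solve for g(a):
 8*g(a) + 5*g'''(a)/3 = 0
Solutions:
 g(a) = C3*exp(-2*3^(1/3)*5^(2/3)*a/5) + (C1*sin(3^(5/6)*5^(2/3)*a/5) + C2*cos(3^(5/6)*5^(2/3)*a/5))*exp(3^(1/3)*5^(2/3)*a/5)


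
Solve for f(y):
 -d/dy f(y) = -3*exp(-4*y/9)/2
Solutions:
 f(y) = C1 - 27*exp(-4*y/9)/8


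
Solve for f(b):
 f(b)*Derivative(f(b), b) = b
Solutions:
 f(b) = -sqrt(C1 + b^2)
 f(b) = sqrt(C1 + b^2)


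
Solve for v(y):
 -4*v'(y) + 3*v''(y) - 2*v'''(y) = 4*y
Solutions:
 v(y) = C1 - y^2/2 - 3*y/4 + (C2*sin(sqrt(23)*y/4) + C3*cos(sqrt(23)*y/4))*exp(3*y/4)


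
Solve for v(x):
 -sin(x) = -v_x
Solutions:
 v(x) = C1 - cos(x)


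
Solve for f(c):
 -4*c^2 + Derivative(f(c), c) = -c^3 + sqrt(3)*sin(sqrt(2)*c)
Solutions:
 f(c) = C1 - c^4/4 + 4*c^3/3 - sqrt(6)*cos(sqrt(2)*c)/2


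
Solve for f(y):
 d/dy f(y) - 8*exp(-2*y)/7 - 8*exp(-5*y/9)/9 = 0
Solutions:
 f(y) = C1 - 4*exp(-2*y)/7 - 8*exp(-5*y/9)/5


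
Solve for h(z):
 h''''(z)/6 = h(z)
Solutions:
 h(z) = C1*exp(-6^(1/4)*z) + C2*exp(6^(1/4)*z) + C3*sin(6^(1/4)*z) + C4*cos(6^(1/4)*z)


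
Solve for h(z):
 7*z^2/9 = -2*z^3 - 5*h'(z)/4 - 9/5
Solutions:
 h(z) = C1 - 2*z^4/5 - 28*z^3/135 - 36*z/25


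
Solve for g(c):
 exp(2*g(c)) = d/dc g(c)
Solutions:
 g(c) = log(-sqrt(-1/(C1 + c))) - log(2)/2
 g(c) = log(-1/(C1 + c))/2 - log(2)/2


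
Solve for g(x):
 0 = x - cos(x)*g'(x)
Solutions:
 g(x) = C1 + Integral(x/cos(x), x)


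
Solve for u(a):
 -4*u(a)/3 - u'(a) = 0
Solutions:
 u(a) = C1*exp(-4*a/3)


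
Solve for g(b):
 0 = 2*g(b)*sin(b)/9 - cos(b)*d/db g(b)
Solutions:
 g(b) = C1/cos(b)^(2/9)


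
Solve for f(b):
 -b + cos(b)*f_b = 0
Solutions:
 f(b) = C1 + Integral(b/cos(b), b)


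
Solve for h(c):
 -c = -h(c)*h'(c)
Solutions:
 h(c) = -sqrt(C1 + c^2)
 h(c) = sqrt(C1 + c^2)


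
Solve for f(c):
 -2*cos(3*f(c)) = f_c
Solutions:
 f(c) = -asin((C1 + exp(12*c))/(C1 - exp(12*c)))/3 + pi/3
 f(c) = asin((C1 + exp(12*c))/(C1 - exp(12*c)))/3


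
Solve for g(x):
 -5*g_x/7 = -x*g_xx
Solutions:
 g(x) = C1 + C2*x^(12/7)


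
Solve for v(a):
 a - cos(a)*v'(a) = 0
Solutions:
 v(a) = C1 + Integral(a/cos(a), a)


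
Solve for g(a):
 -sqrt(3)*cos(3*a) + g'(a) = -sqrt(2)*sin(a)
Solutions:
 g(a) = C1 + sqrt(3)*sin(3*a)/3 + sqrt(2)*cos(a)


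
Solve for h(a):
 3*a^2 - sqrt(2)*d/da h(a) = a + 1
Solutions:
 h(a) = C1 + sqrt(2)*a^3/2 - sqrt(2)*a^2/4 - sqrt(2)*a/2


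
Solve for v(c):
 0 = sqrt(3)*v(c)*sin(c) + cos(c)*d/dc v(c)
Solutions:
 v(c) = C1*cos(c)^(sqrt(3))


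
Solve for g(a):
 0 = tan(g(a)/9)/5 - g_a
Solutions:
 g(a) = -9*asin(C1*exp(a/45)) + 9*pi
 g(a) = 9*asin(C1*exp(a/45))


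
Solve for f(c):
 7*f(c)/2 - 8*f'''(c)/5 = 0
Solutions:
 f(c) = C3*exp(2^(2/3)*35^(1/3)*c/4) + (C1*sin(2^(2/3)*sqrt(3)*35^(1/3)*c/8) + C2*cos(2^(2/3)*sqrt(3)*35^(1/3)*c/8))*exp(-2^(2/3)*35^(1/3)*c/8)


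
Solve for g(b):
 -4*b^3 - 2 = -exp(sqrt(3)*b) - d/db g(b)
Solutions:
 g(b) = C1 + b^4 + 2*b - sqrt(3)*exp(sqrt(3)*b)/3


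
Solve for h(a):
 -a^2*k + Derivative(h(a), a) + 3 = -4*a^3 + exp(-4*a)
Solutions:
 h(a) = C1 - a^4 + a^3*k/3 - 3*a - exp(-4*a)/4


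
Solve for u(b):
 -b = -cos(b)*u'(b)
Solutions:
 u(b) = C1 + Integral(b/cos(b), b)


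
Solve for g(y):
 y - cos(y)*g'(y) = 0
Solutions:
 g(y) = C1 + Integral(y/cos(y), y)


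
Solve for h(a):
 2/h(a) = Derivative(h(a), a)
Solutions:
 h(a) = -sqrt(C1 + 4*a)
 h(a) = sqrt(C1 + 4*a)


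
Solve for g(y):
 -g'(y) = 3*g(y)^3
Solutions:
 g(y) = -sqrt(2)*sqrt(-1/(C1 - 3*y))/2
 g(y) = sqrt(2)*sqrt(-1/(C1 - 3*y))/2


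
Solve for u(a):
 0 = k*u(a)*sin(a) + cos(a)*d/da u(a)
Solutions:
 u(a) = C1*exp(k*log(cos(a)))


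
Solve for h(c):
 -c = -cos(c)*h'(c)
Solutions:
 h(c) = C1 + Integral(c/cos(c), c)


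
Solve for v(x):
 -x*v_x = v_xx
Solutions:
 v(x) = C1 + C2*erf(sqrt(2)*x/2)


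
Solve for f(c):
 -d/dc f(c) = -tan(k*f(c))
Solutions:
 f(c) = Piecewise((-asin(exp(C1*k + c*k))/k + pi/k, Ne(k, 0)), (nan, True))
 f(c) = Piecewise((asin(exp(C1*k + c*k))/k, Ne(k, 0)), (nan, True))


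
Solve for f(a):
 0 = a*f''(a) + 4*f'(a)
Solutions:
 f(a) = C1 + C2/a^3


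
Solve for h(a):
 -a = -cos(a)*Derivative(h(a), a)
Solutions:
 h(a) = C1 + Integral(a/cos(a), a)


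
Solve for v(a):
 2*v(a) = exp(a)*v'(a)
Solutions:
 v(a) = C1*exp(-2*exp(-a))


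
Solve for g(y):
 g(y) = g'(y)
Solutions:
 g(y) = C1*exp(y)


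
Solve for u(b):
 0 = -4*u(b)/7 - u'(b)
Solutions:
 u(b) = C1*exp(-4*b/7)


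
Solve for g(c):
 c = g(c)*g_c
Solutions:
 g(c) = -sqrt(C1 + c^2)
 g(c) = sqrt(C1 + c^2)


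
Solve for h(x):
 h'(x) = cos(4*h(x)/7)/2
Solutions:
 -x/2 - 7*log(sin(4*h(x)/7) - 1)/8 + 7*log(sin(4*h(x)/7) + 1)/8 = C1


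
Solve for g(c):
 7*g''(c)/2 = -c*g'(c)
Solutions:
 g(c) = C1 + C2*erf(sqrt(7)*c/7)


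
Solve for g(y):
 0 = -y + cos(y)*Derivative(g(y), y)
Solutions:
 g(y) = C1 + Integral(y/cos(y), y)


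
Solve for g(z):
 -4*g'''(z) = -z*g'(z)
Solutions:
 g(z) = C1 + Integral(C2*airyai(2^(1/3)*z/2) + C3*airybi(2^(1/3)*z/2), z)


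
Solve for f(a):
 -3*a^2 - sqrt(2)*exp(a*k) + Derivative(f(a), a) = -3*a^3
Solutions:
 f(a) = C1 - 3*a^4/4 + a^3 + sqrt(2)*exp(a*k)/k


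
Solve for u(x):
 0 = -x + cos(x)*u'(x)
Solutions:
 u(x) = C1 + Integral(x/cos(x), x)


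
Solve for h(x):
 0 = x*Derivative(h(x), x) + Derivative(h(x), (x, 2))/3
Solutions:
 h(x) = C1 + C2*erf(sqrt(6)*x/2)


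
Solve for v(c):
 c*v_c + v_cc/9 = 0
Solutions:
 v(c) = C1 + C2*erf(3*sqrt(2)*c/2)


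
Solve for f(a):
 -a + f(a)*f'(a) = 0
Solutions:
 f(a) = -sqrt(C1 + a^2)
 f(a) = sqrt(C1 + a^2)


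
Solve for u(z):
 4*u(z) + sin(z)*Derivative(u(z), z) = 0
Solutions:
 u(z) = C1*(cos(z)^2 + 2*cos(z) + 1)/(cos(z)^2 - 2*cos(z) + 1)


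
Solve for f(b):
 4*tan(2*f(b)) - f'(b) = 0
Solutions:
 f(b) = -asin(C1*exp(8*b))/2 + pi/2
 f(b) = asin(C1*exp(8*b))/2


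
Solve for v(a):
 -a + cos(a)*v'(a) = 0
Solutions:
 v(a) = C1 + Integral(a/cos(a), a)


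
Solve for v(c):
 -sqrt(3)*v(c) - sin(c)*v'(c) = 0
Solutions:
 v(c) = C1*(cos(c) + 1)^(sqrt(3)/2)/(cos(c) - 1)^(sqrt(3)/2)


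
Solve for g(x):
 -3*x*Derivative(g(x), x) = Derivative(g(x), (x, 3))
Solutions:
 g(x) = C1 + Integral(C2*airyai(-3^(1/3)*x) + C3*airybi(-3^(1/3)*x), x)


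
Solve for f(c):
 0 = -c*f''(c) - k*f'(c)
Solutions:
 f(c) = C1 + c^(1 - re(k))*(C2*sin(log(c)*Abs(im(k))) + C3*cos(log(c)*im(k)))


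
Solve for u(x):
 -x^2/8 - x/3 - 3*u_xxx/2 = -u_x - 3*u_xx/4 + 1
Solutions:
 u(x) = C1 + C2*exp(x*(3 - sqrt(105))/12) + C3*exp(x*(3 + sqrt(105))/12) + x^3/24 + 7*x^2/96 + 81*x/64


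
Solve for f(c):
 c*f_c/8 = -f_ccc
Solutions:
 f(c) = C1 + Integral(C2*airyai(-c/2) + C3*airybi(-c/2), c)


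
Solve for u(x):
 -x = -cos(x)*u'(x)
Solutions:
 u(x) = C1 + Integral(x/cos(x), x)


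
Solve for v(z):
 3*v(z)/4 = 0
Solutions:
 v(z) = 0


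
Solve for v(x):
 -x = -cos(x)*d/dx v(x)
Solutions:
 v(x) = C1 + Integral(x/cos(x), x)


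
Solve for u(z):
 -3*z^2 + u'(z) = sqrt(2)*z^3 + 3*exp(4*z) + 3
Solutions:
 u(z) = C1 + sqrt(2)*z^4/4 + z^3 + 3*z + 3*exp(4*z)/4


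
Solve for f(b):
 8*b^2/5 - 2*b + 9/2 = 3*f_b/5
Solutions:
 f(b) = C1 + 8*b^3/9 - 5*b^2/3 + 15*b/2


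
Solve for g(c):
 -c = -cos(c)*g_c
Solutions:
 g(c) = C1 + Integral(c/cos(c), c)


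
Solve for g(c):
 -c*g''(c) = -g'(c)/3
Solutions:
 g(c) = C1 + C2*c^(4/3)


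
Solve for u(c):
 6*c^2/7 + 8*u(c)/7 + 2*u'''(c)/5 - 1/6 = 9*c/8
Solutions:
 u(c) = C3*exp(-20^(1/3)*7^(2/3)*c/7) - 3*c^2/4 + 63*c/64 + (C1*sin(20^(1/3)*sqrt(3)*7^(2/3)*c/14) + C2*cos(20^(1/3)*sqrt(3)*7^(2/3)*c/14))*exp(20^(1/3)*7^(2/3)*c/14) + 7/48


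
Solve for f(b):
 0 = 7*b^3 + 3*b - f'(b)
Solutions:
 f(b) = C1 + 7*b^4/4 + 3*b^2/2


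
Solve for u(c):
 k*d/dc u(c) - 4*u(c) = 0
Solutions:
 u(c) = C1*exp(4*c/k)


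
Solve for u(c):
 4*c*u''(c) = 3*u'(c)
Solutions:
 u(c) = C1 + C2*c^(7/4)


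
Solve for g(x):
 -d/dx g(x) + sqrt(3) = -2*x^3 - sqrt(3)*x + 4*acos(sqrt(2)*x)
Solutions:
 g(x) = C1 + x^4/2 + sqrt(3)*x^2/2 - 4*x*acos(sqrt(2)*x) + sqrt(3)*x + 2*sqrt(2)*sqrt(1 - 2*x^2)


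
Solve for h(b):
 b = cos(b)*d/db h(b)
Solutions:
 h(b) = C1 + Integral(b/cos(b), b)


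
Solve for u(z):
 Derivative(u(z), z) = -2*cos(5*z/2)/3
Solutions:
 u(z) = C1 - 4*sin(5*z/2)/15


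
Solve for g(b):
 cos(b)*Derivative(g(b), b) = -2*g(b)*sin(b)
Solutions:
 g(b) = C1*cos(b)^2


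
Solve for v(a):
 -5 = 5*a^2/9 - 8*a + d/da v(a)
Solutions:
 v(a) = C1 - 5*a^3/27 + 4*a^2 - 5*a


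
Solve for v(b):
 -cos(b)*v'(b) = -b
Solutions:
 v(b) = C1 + Integral(b/cos(b), b)


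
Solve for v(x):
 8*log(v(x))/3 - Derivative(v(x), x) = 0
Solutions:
 li(v(x)) = C1 + 8*x/3


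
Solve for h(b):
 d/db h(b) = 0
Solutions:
 h(b) = C1


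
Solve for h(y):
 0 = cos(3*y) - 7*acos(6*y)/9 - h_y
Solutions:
 h(y) = C1 - 7*y*acos(6*y)/9 + 7*sqrt(1 - 36*y^2)/54 + sin(3*y)/3


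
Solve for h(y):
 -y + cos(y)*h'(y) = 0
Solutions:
 h(y) = C1 + Integral(y/cos(y), y)


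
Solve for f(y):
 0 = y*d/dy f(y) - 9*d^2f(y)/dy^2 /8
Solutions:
 f(y) = C1 + C2*erfi(2*y/3)


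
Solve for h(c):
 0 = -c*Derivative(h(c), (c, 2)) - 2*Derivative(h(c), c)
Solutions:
 h(c) = C1 + C2/c


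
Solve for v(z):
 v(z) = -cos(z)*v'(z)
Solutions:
 v(z) = C1*sqrt(sin(z) - 1)/sqrt(sin(z) + 1)


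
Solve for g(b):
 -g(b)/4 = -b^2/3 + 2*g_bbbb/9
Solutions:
 g(b) = 4*b^2/3 + (C1*sin(2^(3/4)*sqrt(3)*b/4) + C2*cos(2^(3/4)*sqrt(3)*b/4))*exp(-2^(3/4)*sqrt(3)*b/4) + (C3*sin(2^(3/4)*sqrt(3)*b/4) + C4*cos(2^(3/4)*sqrt(3)*b/4))*exp(2^(3/4)*sqrt(3)*b/4)


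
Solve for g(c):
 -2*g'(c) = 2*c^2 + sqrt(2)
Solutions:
 g(c) = C1 - c^3/3 - sqrt(2)*c/2


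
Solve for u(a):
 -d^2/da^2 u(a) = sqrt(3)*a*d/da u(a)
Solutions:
 u(a) = C1 + C2*erf(sqrt(2)*3^(1/4)*a/2)


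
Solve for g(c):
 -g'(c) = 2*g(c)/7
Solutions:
 g(c) = C1*exp(-2*c/7)


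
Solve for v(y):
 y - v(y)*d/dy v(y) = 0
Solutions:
 v(y) = -sqrt(C1 + y^2)
 v(y) = sqrt(C1 + y^2)


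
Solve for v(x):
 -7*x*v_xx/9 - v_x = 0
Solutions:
 v(x) = C1 + C2/x^(2/7)


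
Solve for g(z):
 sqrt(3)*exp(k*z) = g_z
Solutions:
 g(z) = C1 + sqrt(3)*exp(k*z)/k


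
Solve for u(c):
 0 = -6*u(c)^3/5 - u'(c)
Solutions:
 u(c) = -sqrt(10)*sqrt(-1/(C1 - 6*c))/2
 u(c) = sqrt(10)*sqrt(-1/(C1 - 6*c))/2


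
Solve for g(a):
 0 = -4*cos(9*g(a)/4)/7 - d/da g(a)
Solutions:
 4*a/7 - 2*log(sin(9*g(a)/4) - 1)/9 + 2*log(sin(9*g(a)/4) + 1)/9 = C1


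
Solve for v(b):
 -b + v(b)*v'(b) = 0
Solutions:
 v(b) = -sqrt(C1 + b^2)
 v(b) = sqrt(C1 + b^2)


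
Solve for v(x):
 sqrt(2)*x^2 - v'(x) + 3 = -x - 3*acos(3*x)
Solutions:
 v(x) = C1 + sqrt(2)*x^3/3 + x^2/2 + 3*x*acos(3*x) + 3*x - sqrt(1 - 9*x^2)


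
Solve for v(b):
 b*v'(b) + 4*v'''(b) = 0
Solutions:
 v(b) = C1 + Integral(C2*airyai(-2^(1/3)*b/2) + C3*airybi(-2^(1/3)*b/2), b)


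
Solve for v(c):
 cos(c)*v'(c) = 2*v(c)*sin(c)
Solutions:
 v(c) = C1/cos(c)^2


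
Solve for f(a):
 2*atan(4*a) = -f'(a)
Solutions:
 f(a) = C1 - 2*a*atan(4*a) + log(16*a^2 + 1)/4


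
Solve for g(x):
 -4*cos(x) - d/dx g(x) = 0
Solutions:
 g(x) = C1 - 4*sin(x)


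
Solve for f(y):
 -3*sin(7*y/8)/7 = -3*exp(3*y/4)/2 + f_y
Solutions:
 f(y) = C1 + 2*exp(3*y/4) + 24*cos(7*y/8)/49


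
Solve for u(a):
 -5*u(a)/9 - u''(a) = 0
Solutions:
 u(a) = C1*sin(sqrt(5)*a/3) + C2*cos(sqrt(5)*a/3)


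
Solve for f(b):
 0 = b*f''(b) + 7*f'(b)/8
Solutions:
 f(b) = C1 + C2*b^(1/8)


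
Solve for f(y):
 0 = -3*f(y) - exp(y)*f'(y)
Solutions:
 f(y) = C1*exp(3*exp(-y))


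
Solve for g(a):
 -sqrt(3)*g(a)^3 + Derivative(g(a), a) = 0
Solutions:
 g(a) = -sqrt(2)*sqrt(-1/(C1 + sqrt(3)*a))/2
 g(a) = sqrt(2)*sqrt(-1/(C1 + sqrt(3)*a))/2


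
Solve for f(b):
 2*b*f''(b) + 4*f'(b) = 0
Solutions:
 f(b) = C1 + C2/b


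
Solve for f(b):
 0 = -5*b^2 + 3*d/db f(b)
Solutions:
 f(b) = C1 + 5*b^3/9


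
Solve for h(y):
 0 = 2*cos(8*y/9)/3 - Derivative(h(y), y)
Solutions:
 h(y) = C1 + 3*sin(8*y/9)/4


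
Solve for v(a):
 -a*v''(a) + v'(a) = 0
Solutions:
 v(a) = C1 + C2*a^2


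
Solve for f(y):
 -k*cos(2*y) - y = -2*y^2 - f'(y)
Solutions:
 f(y) = C1 + k*sin(2*y)/2 - 2*y^3/3 + y^2/2


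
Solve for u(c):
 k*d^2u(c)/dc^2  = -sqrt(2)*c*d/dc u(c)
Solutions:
 u(c) = C1 + C2*sqrt(k)*erf(2^(3/4)*c*sqrt(1/k)/2)


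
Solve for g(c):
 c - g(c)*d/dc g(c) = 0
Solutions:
 g(c) = -sqrt(C1 + c^2)
 g(c) = sqrt(C1 + c^2)


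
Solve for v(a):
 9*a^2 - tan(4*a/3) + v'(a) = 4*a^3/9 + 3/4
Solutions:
 v(a) = C1 + a^4/9 - 3*a^3 + 3*a/4 - 3*log(cos(4*a/3))/4


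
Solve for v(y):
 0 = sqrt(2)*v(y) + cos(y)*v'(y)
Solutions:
 v(y) = C1*(sin(y) - 1)^(sqrt(2)/2)/(sin(y) + 1)^(sqrt(2)/2)


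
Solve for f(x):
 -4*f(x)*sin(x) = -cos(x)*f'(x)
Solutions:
 f(x) = C1/cos(x)^4


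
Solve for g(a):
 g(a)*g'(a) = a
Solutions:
 g(a) = -sqrt(C1 + a^2)
 g(a) = sqrt(C1 + a^2)


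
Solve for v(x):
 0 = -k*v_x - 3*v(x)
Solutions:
 v(x) = C1*exp(-3*x/k)


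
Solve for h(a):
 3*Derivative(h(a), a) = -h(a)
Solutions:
 h(a) = C1*exp(-a/3)


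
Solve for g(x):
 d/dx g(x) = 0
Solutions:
 g(x) = C1


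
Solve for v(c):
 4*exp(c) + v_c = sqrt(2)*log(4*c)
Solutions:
 v(c) = C1 + sqrt(2)*c*log(c) + sqrt(2)*c*(-1 + 2*log(2)) - 4*exp(c)


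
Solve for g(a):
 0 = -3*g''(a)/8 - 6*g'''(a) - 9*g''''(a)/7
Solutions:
 g(a) = C1 + C2*a + C3*exp(a*(-28 + sqrt(742))/12) + C4*exp(-a*(sqrt(742) + 28)/12)


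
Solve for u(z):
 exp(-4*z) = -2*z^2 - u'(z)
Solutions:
 u(z) = C1 - 2*z^3/3 + exp(-4*z)/4


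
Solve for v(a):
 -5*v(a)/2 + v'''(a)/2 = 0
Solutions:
 v(a) = C3*exp(5^(1/3)*a) + (C1*sin(sqrt(3)*5^(1/3)*a/2) + C2*cos(sqrt(3)*5^(1/3)*a/2))*exp(-5^(1/3)*a/2)


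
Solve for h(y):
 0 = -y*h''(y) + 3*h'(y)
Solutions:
 h(y) = C1 + C2*y^4


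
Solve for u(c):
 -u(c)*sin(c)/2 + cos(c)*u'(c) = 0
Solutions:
 u(c) = C1/sqrt(cos(c))


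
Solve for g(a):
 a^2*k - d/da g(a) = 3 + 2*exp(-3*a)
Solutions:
 g(a) = C1 + a^3*k/3 - 3*a + 2*exp(-3*a)/3


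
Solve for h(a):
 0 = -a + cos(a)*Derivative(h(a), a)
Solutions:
 h(a) = C1 + Integral(a/cos(a), a)


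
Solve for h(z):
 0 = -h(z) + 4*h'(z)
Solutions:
 h(z) = C1*exp(z/4)


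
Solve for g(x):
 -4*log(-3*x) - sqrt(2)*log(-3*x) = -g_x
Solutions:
 g(x) = C1 + x*(sqrt(2) + 4)*log(-x) + x*(-4 - sqrt(2) + sqrt(2)*log(3) + 4*log(3))


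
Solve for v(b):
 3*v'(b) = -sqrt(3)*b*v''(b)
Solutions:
 v(b) = C1 + C2*b^(1 - sqrt(3))


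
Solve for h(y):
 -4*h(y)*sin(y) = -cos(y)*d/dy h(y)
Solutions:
 h(y) = C1/cos(y)^4


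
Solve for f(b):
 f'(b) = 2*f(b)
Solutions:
 f(b) = C1*exp(2*b)


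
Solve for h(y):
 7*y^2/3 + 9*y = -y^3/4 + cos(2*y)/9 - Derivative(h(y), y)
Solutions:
 h(y) = C1 - y^4/16 - 7*y^3/9 - 9*y^2/2 + sin(2*y)/18


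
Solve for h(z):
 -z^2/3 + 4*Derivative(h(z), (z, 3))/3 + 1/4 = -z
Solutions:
 h(z) = C1 + C2*z + C3*z^2 + z^5/240 - z^4/32 - z^3/32


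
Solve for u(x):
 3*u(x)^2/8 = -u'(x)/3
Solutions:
 u(x) = 8/(C1 + 9*x)


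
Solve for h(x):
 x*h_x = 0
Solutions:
 h(x) = C1


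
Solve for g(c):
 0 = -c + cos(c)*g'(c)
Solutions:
 g(c) = C1 + Integral(c/cos(c), c)


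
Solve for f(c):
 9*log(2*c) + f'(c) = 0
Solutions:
 f(c) = C1 - 9*c*log(c) - c*log(512) + 9*c


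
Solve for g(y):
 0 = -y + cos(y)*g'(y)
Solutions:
 g(y) = C1 + Integral(y/cos(y), y)


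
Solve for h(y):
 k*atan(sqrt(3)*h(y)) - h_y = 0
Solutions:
 Integral(1/atan(sqrt(3)*_y), (_y, h(y))) = C1 + k*y


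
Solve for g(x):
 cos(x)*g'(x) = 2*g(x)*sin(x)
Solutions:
 g(x) = C1/cos(x)^2


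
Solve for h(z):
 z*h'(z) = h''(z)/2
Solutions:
 h(z) = C1 + C2*erfi(z)


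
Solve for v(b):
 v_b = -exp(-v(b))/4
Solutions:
 v(b) = log(C1 - b/4)


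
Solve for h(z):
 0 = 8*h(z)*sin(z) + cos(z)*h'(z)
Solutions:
 h(z) = C1*cos(z)^8


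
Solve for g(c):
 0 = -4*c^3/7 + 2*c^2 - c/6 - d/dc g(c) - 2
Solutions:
 g(c) = C1 - c^4/7 + 2*c^3/3 - c^2/12 - 2*c


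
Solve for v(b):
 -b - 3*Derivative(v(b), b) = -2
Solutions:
 v(b) = C1 - b^2/6 + 2*b/3


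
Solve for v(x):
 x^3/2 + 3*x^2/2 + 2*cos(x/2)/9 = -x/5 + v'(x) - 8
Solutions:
 v(x) = C1 + x^4/8 + x^3/2 + x^2/10 + 8*x + 4*sin(x/2)/9


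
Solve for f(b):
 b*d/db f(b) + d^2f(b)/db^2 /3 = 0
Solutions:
 f(b) = C1 + C2*erf(sqrt(6)*b/2)


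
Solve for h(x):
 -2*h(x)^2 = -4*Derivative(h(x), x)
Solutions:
 h(x) = -2/(C1 + x)


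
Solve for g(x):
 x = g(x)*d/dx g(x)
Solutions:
 g(x) = -sqrt(C1 + x^2)
 g(x) = sqrt(C1 + x^2)


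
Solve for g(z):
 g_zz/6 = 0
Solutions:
 g(z) = C1 + C2*z


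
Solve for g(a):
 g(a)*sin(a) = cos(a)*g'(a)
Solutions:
 g(a) = C1/cos(a)


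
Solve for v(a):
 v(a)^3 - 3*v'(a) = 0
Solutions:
 v(a) = -sqrt(6)*sqrt(-1/(C1 + a))/2
 v(a) = sqrt(6)*sqrt(-1/(C1 + a))/2


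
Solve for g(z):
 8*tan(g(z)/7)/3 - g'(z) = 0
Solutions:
 g(z) = -7*asin(C1*exp(8*z/21)) + 7*pi
 g(z) = 7*asin(C1*exp(8*z/21))


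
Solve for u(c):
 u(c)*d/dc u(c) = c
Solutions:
 u(c) = -sqrt(C1 + c^2)
 u(c) = sqrt(C1 + c^2)


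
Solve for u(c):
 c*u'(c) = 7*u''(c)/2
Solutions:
 u(c) = C1 + C2*erfi(sqrt(7)*c/7)


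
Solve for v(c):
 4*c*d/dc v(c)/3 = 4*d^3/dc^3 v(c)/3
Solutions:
 v(c) = C1 + Integral(C2*airyai(c) + C3*airybi(c), c)


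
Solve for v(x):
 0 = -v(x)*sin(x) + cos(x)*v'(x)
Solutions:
 v(x) = C1/cos(x)


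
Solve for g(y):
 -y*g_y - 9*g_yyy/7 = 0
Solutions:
 g(y) = C1 + Integral(C2*airyai(-21^(1/3)*y/3) + C3*airybi(-21^(1/3)*y/3), y)


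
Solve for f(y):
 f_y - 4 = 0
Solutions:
 f(y) = C1 + 4*y


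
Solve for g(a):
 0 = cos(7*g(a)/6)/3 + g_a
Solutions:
 a/3 - 3*log(sin(7*g(a)/6) - 1)/7 + 3*log(sin(7*g(a)/6) + 1)/7 = C1


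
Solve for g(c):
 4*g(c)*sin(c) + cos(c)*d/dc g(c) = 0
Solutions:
 g(c) = C1*cos(c)^4


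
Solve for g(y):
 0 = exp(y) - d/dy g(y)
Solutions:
 g(y) = C1 + exp(y)


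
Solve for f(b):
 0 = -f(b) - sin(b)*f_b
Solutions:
 f(b) = C1*sqrt(cos(b) + 1)/sqrt(cos(b) - 1)


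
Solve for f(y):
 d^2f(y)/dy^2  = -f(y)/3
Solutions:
 f(y) = C1*sin(sqrt(3)*y/3) + C2*cos(sqrt(3)*y/3)


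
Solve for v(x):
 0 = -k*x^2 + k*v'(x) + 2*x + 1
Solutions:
 v(x) = C1 + x^3/3 - x^2/k - x/k


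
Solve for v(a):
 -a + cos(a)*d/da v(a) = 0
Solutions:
 v(a) = C1 + Integral(a/cos(a), a)


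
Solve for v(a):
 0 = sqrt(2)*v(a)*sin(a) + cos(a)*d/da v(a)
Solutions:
 v(a) = C1*cos(a)^(sqrt(2))


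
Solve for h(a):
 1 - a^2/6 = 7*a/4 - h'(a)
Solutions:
 h(a) = C1 + a^3/18 + 7*a^2/8 - a


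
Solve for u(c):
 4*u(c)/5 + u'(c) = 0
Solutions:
 u(c) = C1*exp(-4*c/5)


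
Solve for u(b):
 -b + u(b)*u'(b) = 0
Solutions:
 u(b) = -sqrt(C1 + b^2)
 u(b) = sqrt(C1 + b^2)


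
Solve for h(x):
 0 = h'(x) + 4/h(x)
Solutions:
 h(x) = -sqrt(C1 - 8*x)
 h(x) = sqrt(C1 - 8*x)


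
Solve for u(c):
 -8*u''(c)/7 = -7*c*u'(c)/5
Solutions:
 u(c) = C1 + C2*erfi(7*sqrt(5)*c/20)


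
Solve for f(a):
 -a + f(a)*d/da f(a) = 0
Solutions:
 f(a) = -sqrt(C1 + a^2)
 f(a) = sqrt(C1 + a^2)


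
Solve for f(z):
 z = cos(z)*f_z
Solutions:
 f(z) = C1 + Integral(z/cos(z), z)


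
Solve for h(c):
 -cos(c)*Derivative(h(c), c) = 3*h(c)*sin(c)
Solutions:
 h(c) = C1*cos(c)^3


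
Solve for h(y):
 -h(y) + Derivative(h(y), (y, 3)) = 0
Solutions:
 h(y) = C3*exp(y) + (C1*sin(sqrt(3)*y/2) + C2*cos(sqrt(3)*y/2))*exp(-y/2)


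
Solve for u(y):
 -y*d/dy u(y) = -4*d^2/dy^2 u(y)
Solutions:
 u(y) = C1 + C2*erfi(sqrt(2)*y/4)


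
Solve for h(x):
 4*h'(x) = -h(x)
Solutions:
 h(x) = C1*exp(-x/4)


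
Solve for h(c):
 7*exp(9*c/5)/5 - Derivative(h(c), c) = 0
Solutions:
 h(c) = C1 + 7*exp(9*c/5)/9


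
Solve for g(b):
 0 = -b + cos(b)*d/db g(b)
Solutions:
 g(b) = C1 + Integral(b/cos(b), b)


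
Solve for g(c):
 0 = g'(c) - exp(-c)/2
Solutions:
 g(c) = C1 - exp(-c)/2


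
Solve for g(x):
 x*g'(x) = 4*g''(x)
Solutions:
 g(x) = C1 + C2*erfi(sqrt(2)*x/4)


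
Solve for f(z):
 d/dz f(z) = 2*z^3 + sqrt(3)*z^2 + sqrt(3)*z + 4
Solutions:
 f(z) = C1 + z^4/2 + sqrt(3)*z^3/3 + sqrt(3)*z^2/2 + 4*z


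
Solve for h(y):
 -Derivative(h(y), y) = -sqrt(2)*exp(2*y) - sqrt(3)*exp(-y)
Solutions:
 h(y) = C1 + sqrt(2)*exp(2*y)/2 - sqrt(3)*exp(-y)


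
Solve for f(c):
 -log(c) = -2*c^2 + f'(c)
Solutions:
 f(c) = C1 + 2*c^3/3 - c*log(c) + c


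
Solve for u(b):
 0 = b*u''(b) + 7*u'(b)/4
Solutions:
 u(b) = C1 + C2/b^(3/4)


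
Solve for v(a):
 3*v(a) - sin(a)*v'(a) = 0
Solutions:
 v(a) = C1*(cos(a) - 1)^(3/2)/(cos(a) + 1)^(3/2)


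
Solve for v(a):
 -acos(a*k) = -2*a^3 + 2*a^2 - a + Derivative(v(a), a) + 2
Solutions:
 v(a) = C1 + a^4/2 - 2*a^3/3 + a^2/2 - 2*a - Piecewise((a*acos(a*k) - sqrt(-a^2*k^2 + 1)/k, Ne(k, 0)), (pi*a/2, True))


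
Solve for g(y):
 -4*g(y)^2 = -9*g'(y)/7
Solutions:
 g(y) = -9/(C1 + 28*y)


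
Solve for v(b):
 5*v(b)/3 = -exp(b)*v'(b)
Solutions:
 v(b) = C1*exp(5*exp(-b)/3)


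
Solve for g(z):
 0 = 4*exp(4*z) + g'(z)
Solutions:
 g(z) = C1 - exp(4*z)


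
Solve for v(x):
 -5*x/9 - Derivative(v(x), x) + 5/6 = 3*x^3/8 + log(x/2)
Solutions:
 v(x) = C1 - 3*x^4/32 - 5*x^2/18 - x*log(x) + x*log(2) + 11*x/6


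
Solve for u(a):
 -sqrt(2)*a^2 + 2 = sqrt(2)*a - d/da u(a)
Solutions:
 u(a) = C1 + sqrt(2)*a^3/3 + sqrt(2)*a^2/2 - 2*a


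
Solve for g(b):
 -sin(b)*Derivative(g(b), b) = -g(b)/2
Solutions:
 g(b) = C1*(cos(b) - 1)^(1/4)/(cos(b) + 1)^(1/4)


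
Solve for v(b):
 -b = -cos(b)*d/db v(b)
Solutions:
 v(b) = C1 + Integral(b/cos(b), b)


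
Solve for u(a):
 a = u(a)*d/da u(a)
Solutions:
 u(a) = -sqrt(C1 + a^2)
 u(a) = sqrt(C1 + a^2)


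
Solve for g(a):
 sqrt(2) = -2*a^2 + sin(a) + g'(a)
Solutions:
 g(a) = C1 + 2*a^3/3 + sqrt(2)*a + cos(a)


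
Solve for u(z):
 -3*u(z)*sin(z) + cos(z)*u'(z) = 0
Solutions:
 u(z) = C1/cos(z)^3


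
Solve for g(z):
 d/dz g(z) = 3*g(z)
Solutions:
 g(z) = C1*exp(3*z)


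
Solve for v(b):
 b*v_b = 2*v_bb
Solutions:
 v(b) = C1 + C2*erfi(b/2)


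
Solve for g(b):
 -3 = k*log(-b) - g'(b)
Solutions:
 g(b) = C1 + b*k*log(-b) + b*(3 - k)


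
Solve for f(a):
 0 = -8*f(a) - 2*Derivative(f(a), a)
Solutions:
 f(a) = C1*exp(-4*a)


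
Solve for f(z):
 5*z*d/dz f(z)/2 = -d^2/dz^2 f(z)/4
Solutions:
 f(z) = C1 + C2*erf(sqrt(5)*z)


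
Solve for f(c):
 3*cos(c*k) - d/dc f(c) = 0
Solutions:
 f(c) = C1 + 3*sin(c*k)/k


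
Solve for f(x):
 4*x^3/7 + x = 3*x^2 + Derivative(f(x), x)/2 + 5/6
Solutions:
 f(x) = C1 + 2*x^4/7 - 2*x^3 + x^2 - 5*x/3


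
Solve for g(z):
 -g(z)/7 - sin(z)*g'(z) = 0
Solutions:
 g(z) = C1*(cos(z) + 1)^(1/14)/(cos(z) - 1)^(1/14)


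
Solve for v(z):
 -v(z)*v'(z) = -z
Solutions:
 v(z) = -sqrt(C1 + z^2)
 v(z) = sqrt(C1 + z^2)


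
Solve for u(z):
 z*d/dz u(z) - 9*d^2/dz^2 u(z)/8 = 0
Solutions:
 u(z) = C1 + C2*erfi(2*z/3)


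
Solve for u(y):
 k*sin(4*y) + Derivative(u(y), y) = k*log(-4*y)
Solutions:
 u(y) = C1 + k*(y*log(-y) - y + 2*y*log(2) + cos(4*y)/4)


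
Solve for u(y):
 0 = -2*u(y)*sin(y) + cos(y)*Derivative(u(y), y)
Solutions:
 u(y) = C1/cos(y)^2


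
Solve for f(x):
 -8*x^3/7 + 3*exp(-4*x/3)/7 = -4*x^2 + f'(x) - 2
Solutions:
 f(x) = C1 - 2*x^4/7 + 4*x^3/3 + 2*x - 9*exp(-4*x/3)/28


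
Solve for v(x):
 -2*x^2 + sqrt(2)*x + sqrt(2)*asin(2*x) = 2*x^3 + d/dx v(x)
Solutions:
 v(x) = C1 - x^4/2 - 2*x^3/3 + sqrt(2)*x^2/2 + sqrt(2)*(x*asin(2*x) + sqrt(1 - 4*x^2)/2)


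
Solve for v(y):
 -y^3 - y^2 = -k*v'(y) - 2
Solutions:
 v(y) = C1 + y^4/(4*k) + y^3/(3*k) - 2*y/k


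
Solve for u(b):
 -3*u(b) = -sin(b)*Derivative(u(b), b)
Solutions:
 u(b) = C1*(cos(b) - 1)^(3/2)/(cos(b) + 1)^(3/2)


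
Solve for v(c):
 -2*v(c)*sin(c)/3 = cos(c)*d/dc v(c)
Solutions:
 v(c) = C1*cos(c)^(2/3)


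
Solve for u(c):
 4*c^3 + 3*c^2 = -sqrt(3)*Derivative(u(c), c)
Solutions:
 u(c) = C1 - sqrt(3)*c^4/3 - sqrt(3)*c^3/3


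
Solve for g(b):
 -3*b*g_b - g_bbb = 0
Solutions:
 g(b) = C1 + Integral(C2*airyai(-3^(1/3)*b) + C3*airybi(-3^(1/3)*b), b)


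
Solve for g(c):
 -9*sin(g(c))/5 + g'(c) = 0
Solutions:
 -9*c/5 + log(cos(g(c)) - 1)/2 - log(cos(g(c)) + 1)/2 = C1


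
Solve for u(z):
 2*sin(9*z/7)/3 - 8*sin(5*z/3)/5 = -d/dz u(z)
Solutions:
 u(z) = C1 + 14*cos(9*z/7)/27 - 24*cos(5*z/3)/25


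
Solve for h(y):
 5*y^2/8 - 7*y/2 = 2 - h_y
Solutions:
 h(y) = C1 - 5*y^3/24 + 7*y^2/4 + 2*y


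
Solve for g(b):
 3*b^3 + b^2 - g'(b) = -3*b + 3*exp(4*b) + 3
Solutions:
 g(b) = C1 + 3*b^4/4 + b^3/3 + 3*b^2/2 - 3*b - 3*exp(4*b)/4


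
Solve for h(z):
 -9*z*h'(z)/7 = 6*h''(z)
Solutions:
 h(z) = C1 + C2*erf(sqrt(21)*z/14)


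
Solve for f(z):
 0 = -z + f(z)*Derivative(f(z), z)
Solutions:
 f(z) = -sqrt(C1 + z^2)
 f(z) = sqrt(C1 + z^2)


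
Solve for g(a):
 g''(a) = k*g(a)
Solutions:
 g(a) = C1*exp(-a*sqrt(k)) + C2*exp(a*sqrt(k))


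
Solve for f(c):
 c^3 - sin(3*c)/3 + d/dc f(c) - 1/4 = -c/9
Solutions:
 f(c) = C1 - c^4/4 - c^2/18 + c/4 - cos(3*c)/9


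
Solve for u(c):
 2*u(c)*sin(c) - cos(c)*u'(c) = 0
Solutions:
 u(c) = C1/cos(c)^2


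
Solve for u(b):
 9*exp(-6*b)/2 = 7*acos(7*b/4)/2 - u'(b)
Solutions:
 u(b) = C1 + 7*b*acos(7*b/4)/2 - sqrt(16 - 49*b^2)/2 + 3*exp(-6*b)/4


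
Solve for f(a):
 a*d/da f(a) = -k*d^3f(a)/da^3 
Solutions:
 f(a) = C1 + Integral(C2*airyai(a*(-1/k)^(1/3)) + C3*airybi(a*(-1/k)^(1/3)), a)


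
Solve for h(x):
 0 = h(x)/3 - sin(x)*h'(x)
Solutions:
 h(x) = C1*(cos(x) - 1)^(1/6)/(cos(x) + 1)^(1/6)


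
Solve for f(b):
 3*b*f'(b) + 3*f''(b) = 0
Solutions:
 f(b) = C1 + C2*erf(sqrt(2)*b/2)


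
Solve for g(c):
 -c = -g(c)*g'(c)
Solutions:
 g(c) = -sqrt(C1 + c^2)
 g(c) = sqrt(C1 + c^2)


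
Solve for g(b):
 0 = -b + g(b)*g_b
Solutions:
 g(b) = -sqrt(C1 + b^2)
 g(b) = sqrt(C1 + b^2)


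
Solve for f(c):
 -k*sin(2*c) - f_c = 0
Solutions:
 f(c) = C1 + k*cos(2*c)/2


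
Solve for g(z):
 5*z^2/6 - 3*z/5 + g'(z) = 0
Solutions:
 g(z) = C1 - 5*z^3/18 + 3*z^2/10


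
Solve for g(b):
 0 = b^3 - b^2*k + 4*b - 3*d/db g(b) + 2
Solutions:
 g(b) = C1 + b^4/12 - b^3*k/9 + 2*b^2/3 + 2*b/3


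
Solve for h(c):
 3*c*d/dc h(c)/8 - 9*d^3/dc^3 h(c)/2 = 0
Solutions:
 h(c) = C1 + Integral(C2*airyai(18^(1/3)*c/6) + C3*airybi(18^(1/3)*c/6), c)


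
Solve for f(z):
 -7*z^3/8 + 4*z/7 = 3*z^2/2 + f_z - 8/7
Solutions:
 f(z) = C1 - 7*z^4/32 - z^3/2 + 2*z^2/7 + 8*z/7


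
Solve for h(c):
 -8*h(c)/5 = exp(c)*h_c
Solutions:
 h(c) = C1*exp(8*exp(-c)/5)


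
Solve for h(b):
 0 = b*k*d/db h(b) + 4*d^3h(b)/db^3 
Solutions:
 h(b) = C1 + Integral(C2*airyai(2^(1/3)*b*(-k)^(1/3)/2) + C3*airybi(2^(1/3)*b*(-k)^(1/3)/2), b)


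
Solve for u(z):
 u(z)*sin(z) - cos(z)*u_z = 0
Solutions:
 u(z) = C1/cos(z)


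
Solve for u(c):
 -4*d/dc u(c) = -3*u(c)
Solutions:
 u(c) = C1*exp(3*c/4)


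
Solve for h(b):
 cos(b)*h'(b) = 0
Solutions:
 h(b) = C1


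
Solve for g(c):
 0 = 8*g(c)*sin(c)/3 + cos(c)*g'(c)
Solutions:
 g(c) = C1*cos(c)^(8/3)


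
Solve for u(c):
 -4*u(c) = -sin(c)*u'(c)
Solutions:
 u(c) = C1*(cos(c)^2 - 2*cos(c) + 1)/(cos(c)^2 + 2*cos(c) + 1)


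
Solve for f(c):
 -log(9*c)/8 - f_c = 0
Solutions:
 f(c) = C1 - c*log(c)/8 - c*log(3)/4 + c/8


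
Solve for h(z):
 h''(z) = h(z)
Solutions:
 h(z) = C1*exp(-z) + C2*exp(z)


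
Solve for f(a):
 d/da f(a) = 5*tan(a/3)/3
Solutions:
 f(a) = C1 - 5*log(cos(a/3))


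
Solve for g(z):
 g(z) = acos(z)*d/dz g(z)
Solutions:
 g(z) = C1*exp(Integral(1/acos(z), z))


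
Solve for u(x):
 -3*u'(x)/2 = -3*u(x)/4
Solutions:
 u(x) = C1*exp(x/2)


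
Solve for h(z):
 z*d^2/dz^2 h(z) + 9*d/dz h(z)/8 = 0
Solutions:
 h(z) = C1 + C2/z^(1/8)


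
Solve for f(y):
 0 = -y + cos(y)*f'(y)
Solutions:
 f(y) = C1 + Integral(y/cos(y), y)


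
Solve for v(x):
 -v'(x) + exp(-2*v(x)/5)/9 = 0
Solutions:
 v(x) = 5*log(-sqrt(C1 + x)) - 5*log(15) + 5*log(10)/2
 v(x) = 5*log(C1 + x)/2 - 5*log(15) + 5*log(10)/2


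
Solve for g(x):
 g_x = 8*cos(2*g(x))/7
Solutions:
 -8*x/7 - log(sin(2*g(x)) - 1)/4 + log(sin(2*g(x)) + 1)/4 = C1


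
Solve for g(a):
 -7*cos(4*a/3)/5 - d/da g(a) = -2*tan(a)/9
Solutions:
 g(a) = C1 - 2*log(cos(a))/9 - 21*sin(4*a/3)/20


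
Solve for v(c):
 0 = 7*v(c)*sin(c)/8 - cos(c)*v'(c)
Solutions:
 v(c) = C1/cos(c)^(7/8)


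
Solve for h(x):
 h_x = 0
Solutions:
 h(x) = C1


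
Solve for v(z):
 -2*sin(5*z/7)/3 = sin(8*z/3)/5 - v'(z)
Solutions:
 v(z) = C1 - 14*cos(5*z/7)/15 - 3*cos(8*z/3)/40


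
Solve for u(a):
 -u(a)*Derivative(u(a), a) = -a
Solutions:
 u(a) = -sqrt(C1 + a^2)
 u(a) = sqrt(C1 + a^2)


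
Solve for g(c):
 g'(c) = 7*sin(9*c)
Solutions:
 g(c) = C1 - 7*cos(9*c)/9


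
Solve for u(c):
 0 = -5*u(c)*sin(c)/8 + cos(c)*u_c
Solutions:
 u(c) = C1/cos(c)^(5/8)


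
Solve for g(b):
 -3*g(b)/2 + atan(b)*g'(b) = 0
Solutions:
 g(b) = C1*exp(3*Integral(1/atan(b), b)/2)


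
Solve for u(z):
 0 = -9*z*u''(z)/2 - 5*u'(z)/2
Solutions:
 u(z) = C1 + C2*z^(4/9)


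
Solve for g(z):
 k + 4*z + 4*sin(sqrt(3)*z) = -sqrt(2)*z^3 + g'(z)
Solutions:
 g(z) = C1 + k*z + sqrt(2)*z^4/4 + 2*z^2 - 4*sqrt(3)*cos(sqrt(3)*z)/3


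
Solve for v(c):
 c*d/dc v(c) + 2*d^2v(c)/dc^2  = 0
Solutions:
 v(c) = C1 + C2*erf(c/2)


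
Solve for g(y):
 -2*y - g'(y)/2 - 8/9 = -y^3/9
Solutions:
 g(y) = C1 + y^4/18 - 2*y^2 - 16*y/9


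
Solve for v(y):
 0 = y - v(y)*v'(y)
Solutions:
 v(y) = -sqrt(C1 + y^2)
 v(y) = sqrt(C1 + y^2)


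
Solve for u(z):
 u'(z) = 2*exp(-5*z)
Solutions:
 u(z) = C1 - 2*exp(-5*z)/5


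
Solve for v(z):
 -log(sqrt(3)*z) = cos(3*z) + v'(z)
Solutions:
 v(z) = C1 - z*log(z) - z*log(3)/2 + z - sin(3*z)/3


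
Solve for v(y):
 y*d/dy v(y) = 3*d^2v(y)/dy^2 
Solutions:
 v(y) = C1 + C2*erfi(sqrt(6)*y/6)


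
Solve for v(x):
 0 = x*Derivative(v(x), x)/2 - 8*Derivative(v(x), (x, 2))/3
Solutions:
 v(x) = C1 + C2*erfi(sqrt(6)*x/8)


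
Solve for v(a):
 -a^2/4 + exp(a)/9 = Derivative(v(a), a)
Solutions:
 v(a) = C1 - a^3/12 + exp(a)/9


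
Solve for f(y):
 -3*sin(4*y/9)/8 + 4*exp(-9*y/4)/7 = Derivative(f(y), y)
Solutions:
 f(y) = C1 + 27*cos(4*y/9)/32 - 16*exp(-9*y/4)/63


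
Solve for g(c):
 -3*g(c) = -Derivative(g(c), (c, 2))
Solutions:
 g(c) = C1*exp(-sqrt(3)*c) + C2*exp(sqrt(3)*c)


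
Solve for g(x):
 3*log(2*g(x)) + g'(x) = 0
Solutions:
 Integral(1/(log(_y) + log(2)), (_y, g(x)))/3 = C1 - x


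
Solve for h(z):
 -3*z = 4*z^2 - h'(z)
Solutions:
 h(z) = C1 + 4*z^3/3 + 3*z^2/2


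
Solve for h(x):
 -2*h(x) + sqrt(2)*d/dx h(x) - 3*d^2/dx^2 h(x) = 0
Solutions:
 h(x) = (C1*sin(sqrt(22)*x/6) + C2*cos(sqrt(22)*x/6))*exp(sqrt(2)*x/6)


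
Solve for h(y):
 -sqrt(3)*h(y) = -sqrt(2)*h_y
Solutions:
 h(y) = C1*exp(sqrt(6)*y/2)


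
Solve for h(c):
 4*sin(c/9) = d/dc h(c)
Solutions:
 h(c) = C1 - 36*cos(c/9)


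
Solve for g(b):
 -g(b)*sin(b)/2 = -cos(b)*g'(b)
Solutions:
 g(b) = C1/sqrt(cos(b))


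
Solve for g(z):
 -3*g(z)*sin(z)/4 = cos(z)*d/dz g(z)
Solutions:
 g(z) = C1*cos(z)^(3/4)


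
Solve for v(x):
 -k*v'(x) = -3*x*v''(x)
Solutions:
 v(x) = C1 + x^(re(k)/3 + 1)*(C2*sin(log(x)*Abs(im(k))/3) + C3*cos(log(x)*im(k)/3))


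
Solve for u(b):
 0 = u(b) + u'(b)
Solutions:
 u(b) = C1*exp(-b)


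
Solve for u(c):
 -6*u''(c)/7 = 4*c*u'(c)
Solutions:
 u(c) = C1 + C2*erf(sqrt(21)*c/3)


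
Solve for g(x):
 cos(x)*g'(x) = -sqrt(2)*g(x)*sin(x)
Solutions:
 g(x) = C1*cos(x)^(sqrt(2))


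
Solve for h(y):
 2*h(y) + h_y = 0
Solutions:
 h(y) = C1*exp(-2*y)


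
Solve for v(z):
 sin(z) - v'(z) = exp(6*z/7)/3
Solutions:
 v(z) = C1 - 7*exp(6*z/7)/18 - cos(z)


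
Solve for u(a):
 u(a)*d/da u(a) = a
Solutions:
 u(a) = -sqrt(C1 + a^2)
 u(a) = sqrt(C1 + a^2)


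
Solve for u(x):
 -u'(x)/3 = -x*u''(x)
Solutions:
 u(x) = C1 + C2*x^(4/3)


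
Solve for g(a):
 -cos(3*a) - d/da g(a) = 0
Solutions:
 g(a) = C1 - sin(3*a)/3


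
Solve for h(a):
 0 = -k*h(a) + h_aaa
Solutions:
 h(a) = C1*exp(a*k^(1/3)) + C2*exp(a*k^(1/3)*(-1 + sqrt(3)*I)/2) + C3*exp(-a*k^(1/3)*(1 + sqrt(3)*I)/2)


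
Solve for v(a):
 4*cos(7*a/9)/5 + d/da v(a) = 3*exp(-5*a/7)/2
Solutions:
 v(a) = C1 - 36*sin(7*a/9)/35 - 21*exp(-5*a/7)/10


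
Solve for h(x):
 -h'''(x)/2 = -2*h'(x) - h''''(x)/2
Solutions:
 h(x) = C1 + C2*exp(x*((6*sqrt(78) + 53)^(-1/3) + 2 + (6*sqrt(78) + 53)^(1/3))/6)*sin(sqrt(3)*x*(-(6*sqrt(78) + 53)^(1/3) + (6*sqrt(78) + 53)^(-1/3))/6) + C3*exp(x*((6*sqrt(78) + 53)^(-1/3) + 2 + (6*sqrt(78) + 53)^(1/3))/6)*cos(sqrt(3)*x*(-(6*sqrt(78) + 53)^(1/3) + (6*sqrt(78) + 53)^(-1/3))/6) + C4*exp(x*(-(6*sqrt(78) + 53)^(1/3) - 1/(6*sqrt(78) + 53)^(1/3) + 1)/3)


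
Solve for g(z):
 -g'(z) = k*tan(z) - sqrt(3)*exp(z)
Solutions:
 g(z) = C1 + k*log(cos(z)) + sqrt(3)*exp(z)


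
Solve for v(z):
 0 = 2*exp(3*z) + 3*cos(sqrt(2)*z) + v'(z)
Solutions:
 v(z) = C1 - 2*exp(3*z)/3 - 3*sqrt(2)*sin(sqrt(2)*z)/2


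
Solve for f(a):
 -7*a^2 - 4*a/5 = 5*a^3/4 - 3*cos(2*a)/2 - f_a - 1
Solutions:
 f(a) = C1 + 5*a^4/16 + 7*a^3/3 + 2*a^2/5 - a - 3*sin(a)*cos(a)/2


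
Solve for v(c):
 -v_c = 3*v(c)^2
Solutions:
 v(c) = 1/(C1 + 3*c)


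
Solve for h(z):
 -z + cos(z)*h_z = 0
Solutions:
 h(z) = C1 + Integral(z/cos(z), z)


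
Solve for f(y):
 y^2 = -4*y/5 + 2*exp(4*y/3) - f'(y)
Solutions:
 f(y) = C1 - y^3/3 - 2*y^2/5 + 3*exp(4*y/3)/2


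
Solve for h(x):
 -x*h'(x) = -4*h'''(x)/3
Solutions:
 h(x) = C1 + Integral(C2*airyai(6^(1/3)*x/2) + C3*airybi(6^(1/3)*x/2), x)


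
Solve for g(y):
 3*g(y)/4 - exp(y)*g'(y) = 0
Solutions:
 g(y) = C1*exp(-3*exp(-y)/4)


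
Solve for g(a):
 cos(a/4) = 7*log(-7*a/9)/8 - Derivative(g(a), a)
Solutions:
 g(a) = C1 + 7*a*log(-a)/8 - 7*a*log(3)/4 - 7*a/8 + 7*a*log(7)/8 - 4*sin(a/4)


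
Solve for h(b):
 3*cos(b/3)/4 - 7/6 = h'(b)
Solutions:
 h(b) = C1 - 7*b/6 + 9*sin(b/3)/4


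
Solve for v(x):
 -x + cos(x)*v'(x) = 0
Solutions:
 v(x) = C1 + Integral(x/cos(x), x)


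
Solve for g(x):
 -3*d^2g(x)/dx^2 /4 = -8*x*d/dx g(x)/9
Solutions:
 g(x) = C1 + C2*erfi(4*sqrt(3)*x/9)


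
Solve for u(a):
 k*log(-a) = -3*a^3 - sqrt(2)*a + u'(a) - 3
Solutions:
 u(a) = C1 + 3*a^4/4 + sqrt(2)*a^2/2 + a*k*log(-a) + a*(3 - k)


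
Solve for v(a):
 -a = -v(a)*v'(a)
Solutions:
 v(a) = -sqrt(C1 + a^2)
 v(a) = sqrt(C1 + a^2)


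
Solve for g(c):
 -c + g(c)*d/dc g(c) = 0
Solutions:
 g(c) = -sqrt(C1 + c^2)
 g(c) = sqrt(C1 + c^2)


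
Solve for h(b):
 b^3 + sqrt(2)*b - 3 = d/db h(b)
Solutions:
 h(b) = C1 + b^4/4 + sqrt(2)*b^2/2 - 3*b


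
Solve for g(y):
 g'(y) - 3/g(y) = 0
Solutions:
 g(y) = -sqrt(C1 + 6*y)
 g(y) = sqrt(C1 + 6*y)


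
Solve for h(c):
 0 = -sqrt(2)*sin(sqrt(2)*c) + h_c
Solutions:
 h(c) = C1 - cos(sqrt(2)*c)


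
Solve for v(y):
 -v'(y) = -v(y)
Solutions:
 v(y) = C1*exp(y)


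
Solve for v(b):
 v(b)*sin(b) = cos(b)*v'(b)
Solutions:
 v(b) = C1/cos(b)


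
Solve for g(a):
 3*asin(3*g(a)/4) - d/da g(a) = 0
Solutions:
 Integral(1/asin(3*_y/4), (_y, g(a))) = C1 + 3*a


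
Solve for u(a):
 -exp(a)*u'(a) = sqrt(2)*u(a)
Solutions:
 u(a) = C1*exp(sqrt(2)*exp(-a))


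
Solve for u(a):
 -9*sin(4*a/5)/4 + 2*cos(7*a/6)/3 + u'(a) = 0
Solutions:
 u(a) = C1 - 4*sin(7*a/6)/7 - 45*cos(4*a/5)/16


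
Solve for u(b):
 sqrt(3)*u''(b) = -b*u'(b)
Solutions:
 u(b) = C1 + C2*erf(sqrt(2)*3^(3/4)*b/6)


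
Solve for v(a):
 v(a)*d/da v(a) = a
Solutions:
 v(a) = -sqrt(C1 + a^2)
 v(a) = sqrt(C1 + a^2)


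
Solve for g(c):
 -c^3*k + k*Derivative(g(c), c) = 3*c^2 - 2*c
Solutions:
 g(c) = C1 + c^4/4 + c^3/k - c^2/k


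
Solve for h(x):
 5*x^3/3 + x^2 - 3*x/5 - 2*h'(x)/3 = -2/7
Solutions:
 h(x) = C1 + 5*x^4/8 + x^3/2 - 9*x^2/20 + 3*x/7


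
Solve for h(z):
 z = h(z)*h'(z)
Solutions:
 h(z) = -sqrt(C1 + z^2)
 h(z) = sqrt(C1 + z^2)
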